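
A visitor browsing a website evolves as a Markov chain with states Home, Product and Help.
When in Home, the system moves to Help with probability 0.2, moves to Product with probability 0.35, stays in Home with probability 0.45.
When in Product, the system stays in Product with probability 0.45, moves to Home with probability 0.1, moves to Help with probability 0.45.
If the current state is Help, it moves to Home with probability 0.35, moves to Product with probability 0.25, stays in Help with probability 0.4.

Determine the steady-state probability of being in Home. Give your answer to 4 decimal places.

Let the stationary distribution be π with π = πP and π_1 + π_2 + π_3 = 1.
π_1 = 0.45·π_1 + 0.1·π_2 + 0.35·π_3
π_2 = 0.35·π_1 + 0.45·π_2 + 0.25·π_3
Solving with the normalization constraint gives π = (0.2919, 0.3490, 0.3591).
So the stationary probability of Home is 0.2919.

0.2919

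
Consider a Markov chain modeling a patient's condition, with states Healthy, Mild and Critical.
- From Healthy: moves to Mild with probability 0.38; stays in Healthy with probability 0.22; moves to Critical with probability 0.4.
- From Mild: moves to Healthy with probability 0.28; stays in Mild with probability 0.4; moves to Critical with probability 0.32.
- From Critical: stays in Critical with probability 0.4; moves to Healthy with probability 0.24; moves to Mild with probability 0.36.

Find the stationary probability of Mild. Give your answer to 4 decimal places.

0.3802

Let the stationary distribution be π with π = πP and π_1 + π_2 + π_3 = 1.
π_1 = 0.22·π_1 + 0.28·π_2 + 0.24·π_3
π_2 = 0.38·π_1 + 0.4·π_2 + 0.36·π_3
Solving with the normalization constraint gives π = (0.2502, 0.3802, 0.3696).
So the stationary probability of Mild is 0.3802.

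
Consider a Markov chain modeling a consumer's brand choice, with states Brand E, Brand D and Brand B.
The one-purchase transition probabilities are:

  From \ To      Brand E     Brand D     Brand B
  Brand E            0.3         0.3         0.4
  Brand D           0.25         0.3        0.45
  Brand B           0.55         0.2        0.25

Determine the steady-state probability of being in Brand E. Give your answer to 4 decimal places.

Let the stationary distribution be π with π = πP and π_1 + π_2 + π_3 = 1.
π_1 = 0.3·π_1 + 0.25·π_2 + 0.55·π_3
π_2 = 0.3·π_1 + 0.3·π_2 + 0.2·π_3
Solving with the normalization constraint gives π = (0.3766, 0.2641, 0.3593).
So the stationary probability of Brand E is 0.3766.

0.3766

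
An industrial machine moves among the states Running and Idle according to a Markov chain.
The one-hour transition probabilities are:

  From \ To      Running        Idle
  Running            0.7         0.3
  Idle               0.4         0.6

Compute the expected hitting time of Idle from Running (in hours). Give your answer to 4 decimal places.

3.3333

Let t(s) be the expected number of hours to first reach Idle from state s, with t(Idle) = 0. Conditioning on the first hour:
t(Running) = 1 + 0.7·t(Running)
Solving: t(Running) = 3.3333.
Expected hours from Running to Idle: 3.3333.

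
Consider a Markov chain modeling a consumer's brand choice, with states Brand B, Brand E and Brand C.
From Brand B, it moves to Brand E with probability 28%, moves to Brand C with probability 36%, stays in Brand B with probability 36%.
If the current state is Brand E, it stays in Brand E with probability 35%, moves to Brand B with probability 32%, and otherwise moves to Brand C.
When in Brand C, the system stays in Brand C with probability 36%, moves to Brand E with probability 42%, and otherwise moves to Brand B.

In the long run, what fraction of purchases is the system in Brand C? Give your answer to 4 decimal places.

Let the stationary distribution be π with π = πP and π_1 + π_2 + π_3 = 1.
π_1 = 0.36·π_1 + 0.32·π_2 + 0.22·π_3
π_2 = 0.28·π_1 + 0.35·π_2 + 0.42·π_3
Solving with the normalization constraint gives π = (0.2969, 0.3537, 0.3494).
So the stationary probability of Brand C is 0.3494.

0.3494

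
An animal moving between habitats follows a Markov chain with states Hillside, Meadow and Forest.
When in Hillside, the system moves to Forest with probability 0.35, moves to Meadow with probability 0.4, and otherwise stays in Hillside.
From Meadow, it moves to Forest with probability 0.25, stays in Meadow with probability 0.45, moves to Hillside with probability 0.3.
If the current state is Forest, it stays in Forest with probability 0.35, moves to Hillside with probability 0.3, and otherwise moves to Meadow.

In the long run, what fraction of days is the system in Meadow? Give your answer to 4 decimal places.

Let the stationary distribution be π with π = πP and π_1 + π_2 + π_3 = 1.
π_1 = 0.25·π_1 + 0.3·π_2 + 0.3·π_3
π_2 = 0.4·π_1 + 0.45·π_2 + 0.35·π_3
Solving with the normalization constraint gives π = (0.2857, 0.4048, 0.3095).
So the stationary probability of Meadow is 0.4048.

0.4048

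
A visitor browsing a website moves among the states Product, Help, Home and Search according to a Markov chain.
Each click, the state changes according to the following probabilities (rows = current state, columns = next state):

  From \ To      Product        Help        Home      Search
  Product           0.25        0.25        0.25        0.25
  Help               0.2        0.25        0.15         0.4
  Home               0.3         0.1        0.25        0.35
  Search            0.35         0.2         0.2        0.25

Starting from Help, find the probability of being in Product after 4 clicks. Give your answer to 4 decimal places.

Propagate the distribution vector 4 clicks from Help.
After 0 clicks: (0.0000, 1.0000, 0.0000, 0.0000)
After 1 click: (0.2000, 0.2500, 0.1500, 0.4000)
After 2 clicks: (0.2850, 0.2075, 0.2050, 0.3025)
After 3 clicks: (0.2801, 0.2041, 0.2141, 0.3016)
After 4 clicks: (0.2807, 0.2028, 0.2145, 0.3020)
P(in Product after 4 clicks) = 0.2807

0.2807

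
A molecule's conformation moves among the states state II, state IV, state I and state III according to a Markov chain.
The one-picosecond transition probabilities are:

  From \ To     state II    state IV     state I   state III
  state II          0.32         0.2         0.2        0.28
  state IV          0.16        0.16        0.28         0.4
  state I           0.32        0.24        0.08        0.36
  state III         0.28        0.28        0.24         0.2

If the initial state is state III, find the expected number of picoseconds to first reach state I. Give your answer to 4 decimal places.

4.1887

Let t(s) be the expected number of picoseconds to first reach state I from state s, with t(state I) = 0. Conditioning on the first picosecond:
t(state II) = 1 + 0.32·t(state II) + 0.2·t(state IV) + 0.28·t(state III)
t(state IV) = 1 + 0.16·t(state II) + 0.16·t(state IV) + 0.4·t(state III)
t(state III) = 1 + 0.28·t(state II) + 0.28·t(state IV) + 0.2·t(state III)
Solving: t(state II) = 4.3774, t(state IV) = 4.0189, t(state III) = 4.1887.
Expected picoseconds from state III to state I: 4.1887.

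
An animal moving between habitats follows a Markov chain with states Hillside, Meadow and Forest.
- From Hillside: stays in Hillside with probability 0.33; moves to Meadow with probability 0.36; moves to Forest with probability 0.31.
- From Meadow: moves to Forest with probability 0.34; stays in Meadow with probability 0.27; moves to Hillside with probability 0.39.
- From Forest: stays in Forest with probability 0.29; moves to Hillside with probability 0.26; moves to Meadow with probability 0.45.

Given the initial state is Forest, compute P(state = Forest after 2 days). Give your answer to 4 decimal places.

Sum over the intermediate state after 1 day:
P = P(Forest→Hillside)·P(Hillside→Forest) + P(Forest→Meadow)·P(Meadow→Forest) + P(Forest→Forest)·P(Forest→Forest)
  = 0.26×0.31 + 0.45×0.34 + 0.29×0.29
  = 0.0806 + 0.1530 + 0.0841 = 0.3177

0.3177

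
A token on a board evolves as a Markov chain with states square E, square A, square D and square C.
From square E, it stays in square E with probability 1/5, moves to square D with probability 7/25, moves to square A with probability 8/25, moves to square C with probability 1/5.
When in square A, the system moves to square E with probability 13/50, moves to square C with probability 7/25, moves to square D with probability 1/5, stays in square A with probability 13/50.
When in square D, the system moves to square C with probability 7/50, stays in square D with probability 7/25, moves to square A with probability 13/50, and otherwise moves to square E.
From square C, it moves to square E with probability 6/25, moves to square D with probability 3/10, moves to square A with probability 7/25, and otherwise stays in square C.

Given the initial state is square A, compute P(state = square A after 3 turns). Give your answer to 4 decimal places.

Propagate the distribution vector 3 turns from square A.
After 0 turns: (0.0000, 1.0000, 0.0000, 0.0000)
After 1 turn: (0.2600, 0.2600, 0.2000, 0.2800)
After 2 turns: (0.2508, 0.2812, 0.2648, 0.2032)
After 3 turns: (0.2568, 0.2791, 0.2616, 0.2025)
P(in square A after 3 turns) = 0.2791

0.2791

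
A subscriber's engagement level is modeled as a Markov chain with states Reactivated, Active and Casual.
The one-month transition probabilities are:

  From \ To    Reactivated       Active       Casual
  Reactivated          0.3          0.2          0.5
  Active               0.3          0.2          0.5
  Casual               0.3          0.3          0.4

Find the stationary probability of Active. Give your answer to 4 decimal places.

0.2455

Let the stationary distribution be π with π = πP and π_1 + π_2 + π_3 = 1.
π_1 = 0.3·π_1 + 0.3·π_2 + 0.3·π_3
π_2 = 0.2·π_1 + 0.2·π_2 + 0.3·π_3
Solving with the normalization constraint gives π = (0.3000, 0.2455, 0.4545).
So the stationary probability of Active is 0.2455.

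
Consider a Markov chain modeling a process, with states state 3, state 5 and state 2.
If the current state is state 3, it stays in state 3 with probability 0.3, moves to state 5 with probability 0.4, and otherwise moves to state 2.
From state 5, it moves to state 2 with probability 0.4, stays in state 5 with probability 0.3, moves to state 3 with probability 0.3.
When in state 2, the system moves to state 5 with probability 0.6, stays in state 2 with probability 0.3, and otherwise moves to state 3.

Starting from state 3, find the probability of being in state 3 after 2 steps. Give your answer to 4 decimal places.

0.2400

Sum over the intermediate state after 1 step:
P = P(state 3→state 3)·P(state 3→state 3) + P(state 3→state 5)·P(state 5→state 3) + P(state 3→state 2)·P(state 2→state 3)
  = 0.3×0.3 + 0.4×0.3 + 0.3×0.1
  = 0.0900 + 0.1200 + 0.0300 = 0.2400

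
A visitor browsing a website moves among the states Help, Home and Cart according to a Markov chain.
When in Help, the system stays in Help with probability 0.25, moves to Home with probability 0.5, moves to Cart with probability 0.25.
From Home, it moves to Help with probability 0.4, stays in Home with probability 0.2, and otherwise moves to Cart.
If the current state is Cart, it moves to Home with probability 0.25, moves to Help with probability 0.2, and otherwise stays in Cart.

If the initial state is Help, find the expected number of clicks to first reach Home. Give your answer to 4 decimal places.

Let t(s) be the expected number of clicks to first reach Home from state s, with t(Home) = 0. Conditioning on the first click:
t(Help) = 1 + 0.25·t(Help) + 0.25·t(Cart)
t(Cart) = 1 + 0.2·t(Help) + 0.55·t(Cart)
Solving: t(Help) = 2.4348, t(Cart) = 3.3043.
Expected clicks from Help to Home: 2.4348.

2.4348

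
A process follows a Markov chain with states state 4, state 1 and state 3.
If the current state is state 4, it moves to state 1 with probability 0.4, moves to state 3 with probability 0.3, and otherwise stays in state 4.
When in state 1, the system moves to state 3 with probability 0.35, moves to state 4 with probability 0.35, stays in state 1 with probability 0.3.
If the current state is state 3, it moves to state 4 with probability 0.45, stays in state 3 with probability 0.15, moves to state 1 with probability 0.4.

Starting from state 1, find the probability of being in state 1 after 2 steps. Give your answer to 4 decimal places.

Sum over the intermediate state after 1 step:
P = P(state 1→state 4)·P(state 4→state 1) + P(state 1→state 1)·P(state 1→state 1) + P(state 1→state 3)·P(state 3→state 1)
  = 0.35×0.4 + 0.3×0.3 + 0.35×0.4
  = 0.1400 + 0.0900 + 0.1400 = 0.3700

0.3700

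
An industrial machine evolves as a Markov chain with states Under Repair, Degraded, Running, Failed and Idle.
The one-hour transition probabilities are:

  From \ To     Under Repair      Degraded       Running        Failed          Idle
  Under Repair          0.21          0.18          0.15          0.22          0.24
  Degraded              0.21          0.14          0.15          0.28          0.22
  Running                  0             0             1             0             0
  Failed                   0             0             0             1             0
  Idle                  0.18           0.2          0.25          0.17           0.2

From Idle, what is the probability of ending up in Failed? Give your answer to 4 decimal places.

Let h(s) be the probability of absorption at Failed starting from transient state s. Then h(Failed) = 1 and h(Running) = 0. By first-step analysis:
h(Under Repair) = 0.21·h(Under Repair) + 0.18·h(Degraded) + 0.15·0 + 0.22·1 + 0.24·h(Idle)
h(Degraded) = 0.21·h(Under Repair) + 0.14·h(Degraded) + 0.15·0 + 0.28·1 + 0.22·h(Idle)
h(Idle) = 0.18·h(Under Repair) + 0.2·h(Degraded) + 0.25·0 + 0.17·1 + 0.2·h(Idle)
Solving: h(Under Repair) = 0.5594, h(Degraded) = 0.5862, h(Idle) = 0.4849.
Starting from Idle, the probability is 0.4849.

0.4849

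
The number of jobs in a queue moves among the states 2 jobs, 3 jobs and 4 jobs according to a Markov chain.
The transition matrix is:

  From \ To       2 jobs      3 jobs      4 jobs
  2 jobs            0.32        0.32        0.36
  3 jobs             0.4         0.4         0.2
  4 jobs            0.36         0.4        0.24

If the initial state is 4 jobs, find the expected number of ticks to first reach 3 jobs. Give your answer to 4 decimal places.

2.6860

Let t(s) be the expected number of ticks to first reach 3 jobs from state s, with t(3 jobs) = 0. Conditioning on the first tick:
t(2 jobs) = 1 + 0.32·t(2 jobs) + 0.36·t(4 jobs)
t(4 jobs) = 1 + 0.36·t(2 jobs) + 0.24·t(4 jobs)
Solving: t(2 jobs) = 2.8926, t(4 jobs) = 2.6860.
Expected ticks from 4 jobs to 3 jobs: 2.6860.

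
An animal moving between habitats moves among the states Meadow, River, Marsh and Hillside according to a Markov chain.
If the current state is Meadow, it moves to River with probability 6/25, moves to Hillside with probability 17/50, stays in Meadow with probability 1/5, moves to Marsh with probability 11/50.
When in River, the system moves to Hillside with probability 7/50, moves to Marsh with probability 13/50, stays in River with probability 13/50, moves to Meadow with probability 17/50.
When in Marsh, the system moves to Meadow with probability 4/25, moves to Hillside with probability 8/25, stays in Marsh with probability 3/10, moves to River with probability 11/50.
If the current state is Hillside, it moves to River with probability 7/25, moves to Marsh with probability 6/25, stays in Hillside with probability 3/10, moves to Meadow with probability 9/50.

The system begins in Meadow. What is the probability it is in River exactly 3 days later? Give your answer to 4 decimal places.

Propagate the distribution vector 3 days from Meadow.
After 0 days: (1.0000, 0.0000, 0.0000, 0.0000)
After 1 day: (0.2000, 0.2400, 0.2200, 0.3400)
After 2 days: (0.2180, 0.2540, 0.2540, 0.2740)
After 3 days: (0.2199, 0.2510, 0.2560, 0.2732)
P(in River after 3 days) = 0.2510

0.2510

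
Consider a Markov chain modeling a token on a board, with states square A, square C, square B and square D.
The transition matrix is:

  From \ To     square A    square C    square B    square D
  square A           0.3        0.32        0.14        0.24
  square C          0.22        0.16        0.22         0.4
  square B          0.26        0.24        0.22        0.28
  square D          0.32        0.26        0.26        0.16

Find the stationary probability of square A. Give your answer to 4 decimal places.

Let the stationary distribution be π with π = πP and π_1 + π_2 + π_3 + π_4 = 1.
π_1 = 0.3·π_1 + 0.22·π_2 + 0.26·π_3 + 0.32·π_4
π_2 = 0.32·π_1 + 0.16·π_2 + 0.24·π_3 + 0.26·π_4
π_3 = 0.14·π_1 + 0.22·π_2 + 0.22·π_3 + 0.26·π_4
Solving with the normalization constraint gives π = (0.2772, 0.2477, 0.2085, 0.2666).
So the stationary probability of square A is 0.2772.

0.2772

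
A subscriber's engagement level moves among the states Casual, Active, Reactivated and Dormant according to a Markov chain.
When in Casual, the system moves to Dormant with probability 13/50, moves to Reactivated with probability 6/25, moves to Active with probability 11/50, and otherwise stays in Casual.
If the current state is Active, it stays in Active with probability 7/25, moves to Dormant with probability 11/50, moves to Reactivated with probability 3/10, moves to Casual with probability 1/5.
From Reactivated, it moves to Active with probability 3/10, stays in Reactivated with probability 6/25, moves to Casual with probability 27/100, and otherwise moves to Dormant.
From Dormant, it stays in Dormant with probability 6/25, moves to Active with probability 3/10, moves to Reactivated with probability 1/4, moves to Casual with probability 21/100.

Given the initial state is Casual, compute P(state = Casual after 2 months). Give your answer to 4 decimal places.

0.2418

Propagate the distribution vector 2 months from Casual.
After 0 months: (1.0000, 0.0000, 0.0000, 0.0000)
After 1 month: (0.2800, 0.2200, 0.2400, 0.2600)
After 2 months: (0.2418, 0.2732, 0.2558, 0.2292)
P(in Casual after 2 months) = 0.2418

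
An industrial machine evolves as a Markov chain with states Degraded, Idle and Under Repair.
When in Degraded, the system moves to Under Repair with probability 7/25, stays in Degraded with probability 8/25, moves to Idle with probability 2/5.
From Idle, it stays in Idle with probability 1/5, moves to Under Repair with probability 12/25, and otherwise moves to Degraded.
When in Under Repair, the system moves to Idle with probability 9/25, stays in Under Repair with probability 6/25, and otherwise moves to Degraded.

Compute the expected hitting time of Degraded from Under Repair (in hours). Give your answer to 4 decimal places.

Let t(s) be the expected number of hours to first reach Degraded from state s, with t(Degraded) = 0. Conditioning on the first hour:
t(Idle) = 1 + 0.2·t(Idle) + 0.48·t(Under Repair)
t(Under Repair) = 1 + 0.36·t(Idle) + 0.24·t(Under Repair)
Solving: t(Idle) = 2.8493, t(Under Repair) = 2.6654.
Expected hours from Under Repair to Degraded: 2.6654.

2.6654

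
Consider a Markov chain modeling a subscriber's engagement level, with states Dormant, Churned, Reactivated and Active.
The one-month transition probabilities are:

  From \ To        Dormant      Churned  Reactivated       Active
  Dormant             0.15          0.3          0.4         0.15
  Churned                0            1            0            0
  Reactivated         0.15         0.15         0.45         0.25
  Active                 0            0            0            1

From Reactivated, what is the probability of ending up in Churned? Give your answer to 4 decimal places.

0.4233

Let h(s) be the probability of absorption at Churned starting from transient state s. Then h(Churned) = 1 and h(Active) = 0. By first-step analysis:
h(Dormant) = 0.15·h(Dormant) + 0.3·1 + 0.4·h(Reactivated) + 0.15·0
h(Reactivated) = 0.15·h(Dormant) + 0.15·1 + 0.45·h(Reactivated) + 0.25·0
Solving: h(Dormant) = 0.5521, h(Reactivated) = 0.4233.
Starting from Reactivated, the probability is 0.4233.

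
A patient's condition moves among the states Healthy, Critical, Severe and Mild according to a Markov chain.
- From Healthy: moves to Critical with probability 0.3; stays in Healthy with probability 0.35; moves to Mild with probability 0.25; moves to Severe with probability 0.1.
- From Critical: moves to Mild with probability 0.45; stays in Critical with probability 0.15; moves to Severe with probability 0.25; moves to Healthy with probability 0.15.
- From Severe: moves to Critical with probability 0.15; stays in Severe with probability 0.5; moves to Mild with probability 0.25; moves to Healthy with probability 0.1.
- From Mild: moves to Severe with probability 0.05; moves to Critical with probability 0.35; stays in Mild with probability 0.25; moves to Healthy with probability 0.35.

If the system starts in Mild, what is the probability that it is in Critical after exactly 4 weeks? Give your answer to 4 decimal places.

0.2490

Propagate the distribution vector 4 weeks from Mild.
After 0 weeks: (0.0000, 0.0000, 0.0000, 1.0000)
After 1 week: (0.3500, 0.3500, 0.0500, 0.2500)
After 2 weeks: (0.2675, 0.2525, 0.1600, 0.3200)
After 3 weeks: (0.2595, 0.2541, 0.1859, 0.3005)
After 4 weeks: (0.2527, 0.2490, 0.1974, 0.3008)
P(in Critical after 4 weeks) = 0.2490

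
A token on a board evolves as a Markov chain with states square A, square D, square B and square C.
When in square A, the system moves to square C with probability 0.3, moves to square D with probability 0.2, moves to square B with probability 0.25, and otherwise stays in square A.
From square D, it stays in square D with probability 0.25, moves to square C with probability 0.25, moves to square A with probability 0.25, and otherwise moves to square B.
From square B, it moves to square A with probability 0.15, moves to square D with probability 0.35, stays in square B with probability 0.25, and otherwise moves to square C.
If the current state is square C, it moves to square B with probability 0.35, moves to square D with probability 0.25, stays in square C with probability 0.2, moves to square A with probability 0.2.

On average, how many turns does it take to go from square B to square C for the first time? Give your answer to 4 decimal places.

3.8469

Let t(s) be the expected number of turns to first reach square C from state s, with t(square C) = 0. Conditioning on the first turn:
t(square A) = 1 + 0.25·t(square A) + 0.2·t(square D) + 0.25·t(square B)
t(square D) = 1 + 0.25·t(square A) + 0.25·t(square D) + 0.25·t(square B)
t(square B) = 1 + 0.15·t(square A) + 0.35·t(square D) + 0.25·t(square B)
Solving: t(square A) = 3.6364, t(square D) = 3.8278, t(square B) = 3.8469.
Expected turns from square B to square C: 3.8469.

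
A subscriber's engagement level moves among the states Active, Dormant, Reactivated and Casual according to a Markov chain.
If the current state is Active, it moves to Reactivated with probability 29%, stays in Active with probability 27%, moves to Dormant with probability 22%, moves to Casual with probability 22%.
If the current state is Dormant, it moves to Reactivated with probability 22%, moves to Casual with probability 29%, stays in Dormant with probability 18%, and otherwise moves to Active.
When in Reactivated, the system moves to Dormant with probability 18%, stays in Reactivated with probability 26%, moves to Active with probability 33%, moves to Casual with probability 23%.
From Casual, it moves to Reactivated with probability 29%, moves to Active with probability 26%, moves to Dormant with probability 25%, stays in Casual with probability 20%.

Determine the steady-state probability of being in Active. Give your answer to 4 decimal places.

0.2920

Let the stationary distribution be π with π = πP and π_1 + π_2 + π_3 + π_4 = 1.
π_1 = 0.27·π_1 + 0.31·π_2 + 0.33·π_3 + 0.26·π_4
π_2 = 0.22·π_1 + 0.18·π_2 + 0.18·π_3 + 0.25·π_4
π_3 = 0.29·π_1 + 0.22·π_2 + 0.26·π_3 + 0.29·π_4
Solving with the normalization constraint gives π = (0.2920, 0.2080, 0.2674, 0.2326).
So the stationary probability of Active is 0.2920.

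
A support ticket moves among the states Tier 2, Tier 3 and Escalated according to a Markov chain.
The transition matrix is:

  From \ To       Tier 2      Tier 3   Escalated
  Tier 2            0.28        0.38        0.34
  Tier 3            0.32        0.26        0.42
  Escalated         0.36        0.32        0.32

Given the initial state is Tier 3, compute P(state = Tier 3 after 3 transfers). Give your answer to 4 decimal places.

0.3200

Propagate the distribution vector 3 transfers from Tier 3.
After 0 transfers: (0.0000, 1.0000, 0.0000)
After 1 transfer: (0.3200, 0.2600, 0.4200)
After 2 transfers: (0.3240, 0.3236, 0.3524)
After 3 transfers: (0.3211, 0.3200, 0.3588)
P(in Tier 3 after 3 transfers) = 0.3200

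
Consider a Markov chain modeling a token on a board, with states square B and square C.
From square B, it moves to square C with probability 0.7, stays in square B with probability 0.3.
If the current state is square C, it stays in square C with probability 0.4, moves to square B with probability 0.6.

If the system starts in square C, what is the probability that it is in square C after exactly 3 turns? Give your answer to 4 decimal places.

0.5260

Propagate the distribution vector 3 turns from square C.
After 0 turns: (0.0000, 1.0000)
After 1 turn: (0.6000, 0.4000)
After 2 turns: (0.4200, 0.5800)
After 3 turns: (0.4740, 0.5260)
P(in square C after 3 turns) = 0.5260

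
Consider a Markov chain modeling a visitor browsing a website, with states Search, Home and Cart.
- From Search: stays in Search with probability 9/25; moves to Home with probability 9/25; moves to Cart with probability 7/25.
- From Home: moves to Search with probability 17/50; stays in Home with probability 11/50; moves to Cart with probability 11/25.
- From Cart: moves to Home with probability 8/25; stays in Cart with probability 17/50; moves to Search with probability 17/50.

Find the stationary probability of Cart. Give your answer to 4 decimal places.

0.3495

Let the stationary distribution be π with π = πP and π_1 + π_2 + π_3 = 1.
π_1 = 0.36·π_1 + 0.34·π_2 + 0.34·π_3
π_2 = 0.36·π_1 + 0.22·π_2 + 0.32·π_3
Solving with the normalization constraint gives π = (0.3469, 0.3035, 0.3495).
So the stationary probability of Cart is 0.3495.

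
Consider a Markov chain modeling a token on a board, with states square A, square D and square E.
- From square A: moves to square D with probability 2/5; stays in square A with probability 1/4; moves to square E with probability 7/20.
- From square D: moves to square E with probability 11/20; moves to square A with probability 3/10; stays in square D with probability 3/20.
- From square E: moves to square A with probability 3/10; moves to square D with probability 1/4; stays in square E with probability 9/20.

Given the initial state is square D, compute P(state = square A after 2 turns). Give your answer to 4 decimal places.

Sum over the intermediate state after 1 turn:
P = P(square D→square A)·P(square A→square A) + P(square D→square D)·P(square D→square A) + P(square D→square E)·P(square E→square A)
  = 0.3×0.25 + 0.15×0.3 + 0.55×0.3
  = 0.0750 + 0.0450 + 0.1650 = 0.2850

0.2850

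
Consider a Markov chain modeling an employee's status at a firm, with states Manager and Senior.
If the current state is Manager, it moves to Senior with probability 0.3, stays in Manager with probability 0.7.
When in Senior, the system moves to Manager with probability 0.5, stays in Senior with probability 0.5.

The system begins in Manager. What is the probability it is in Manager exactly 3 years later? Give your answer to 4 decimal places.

Propagate the distribution vector 3 years from Manager.
After 0 years: (1.0000, 0.0000)
After 1 year: (0.7000, 0.3000)
After 2 years: (0.6400, 0.3600)
After 3 years: (0.6280, 0.3720)
P(in Manager after 3 years) = 0.6280

0.6280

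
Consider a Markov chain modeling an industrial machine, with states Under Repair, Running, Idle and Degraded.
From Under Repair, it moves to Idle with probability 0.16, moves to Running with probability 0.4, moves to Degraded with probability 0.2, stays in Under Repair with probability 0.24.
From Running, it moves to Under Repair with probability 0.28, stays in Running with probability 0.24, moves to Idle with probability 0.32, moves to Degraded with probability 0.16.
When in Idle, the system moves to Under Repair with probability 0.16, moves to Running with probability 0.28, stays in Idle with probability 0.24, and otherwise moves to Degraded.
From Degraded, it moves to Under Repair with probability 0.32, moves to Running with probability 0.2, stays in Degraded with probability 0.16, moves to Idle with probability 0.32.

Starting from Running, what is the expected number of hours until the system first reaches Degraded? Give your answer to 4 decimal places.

4.7325

Let t(s) be the expected number of hours to first reach Degraded from state s, with t(Degraded) = 0. Conditioning on the first hour:
t(Under Repair) = 1 + 0.24·t(Under Repair) + 0.4·t(Running) + 0.16·t(Idle)
t(Running) = 1 + 0.28·t(Under Repair) + 0.24·t(Running) + 0.32·t(Idle)
t(Idle) = 1 + 0.16·t(Under Repair) + 0.28·t(Running) + 0.24·t(Idle)
Solving: t(Under Repair) = 4.6571, t(Running) = 4.7325, t(Idle) = 4.0398.
Expected hours from Running to Degraded: 4.7325.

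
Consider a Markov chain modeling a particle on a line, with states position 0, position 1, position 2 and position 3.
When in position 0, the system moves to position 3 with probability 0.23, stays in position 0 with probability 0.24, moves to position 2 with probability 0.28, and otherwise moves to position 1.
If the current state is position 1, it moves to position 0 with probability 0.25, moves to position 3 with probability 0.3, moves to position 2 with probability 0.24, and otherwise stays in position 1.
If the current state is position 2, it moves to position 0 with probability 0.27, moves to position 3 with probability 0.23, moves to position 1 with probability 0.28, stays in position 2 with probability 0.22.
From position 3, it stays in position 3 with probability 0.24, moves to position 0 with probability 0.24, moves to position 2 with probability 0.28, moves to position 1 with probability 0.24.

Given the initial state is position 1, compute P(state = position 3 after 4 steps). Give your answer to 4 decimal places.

0.2497

Propagate the distribution vector 4 steps from position 1.
After 0 steps: (0.0000, 1.0000, 0.0000, 0.0000)
After 1 step: (0.2500, 0.2100, 0.2400, 0.3000)
After 2 steps: (0.2493, 0.2458, 0.2572, 0.2477)
After 3 steps: (0.2502, 0.2454, 0.2547, 0.2497)
After 4 steps: (0.2501, 0.2453, 0.2549, 0.2497)
P(in position 3 after 4 steps) = 0.2497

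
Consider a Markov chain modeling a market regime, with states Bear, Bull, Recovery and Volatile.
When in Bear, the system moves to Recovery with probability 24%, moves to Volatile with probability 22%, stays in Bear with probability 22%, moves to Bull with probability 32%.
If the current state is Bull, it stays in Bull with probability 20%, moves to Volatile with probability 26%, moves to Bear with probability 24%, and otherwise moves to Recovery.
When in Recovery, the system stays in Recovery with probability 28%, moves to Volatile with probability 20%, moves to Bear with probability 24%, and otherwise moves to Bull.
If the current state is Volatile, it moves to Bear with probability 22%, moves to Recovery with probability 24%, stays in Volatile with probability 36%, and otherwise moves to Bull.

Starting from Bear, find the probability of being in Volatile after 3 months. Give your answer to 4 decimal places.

0.2605

Propagate the distribution vector 3 months from Bear.
After 0 months: (1.0000, 0.0000, 0.0000, 0.0000)
After 1 month: (0.2200, 0.3200, 0.2400, 0.2200)
After 2 months: (0.2312, 0.2412, 0.2688, 0.2588)
After 3 months: (0.2302, 0.2441, 0.2652, 0.2605)
P(in Volatile after 3 months) = 0.2605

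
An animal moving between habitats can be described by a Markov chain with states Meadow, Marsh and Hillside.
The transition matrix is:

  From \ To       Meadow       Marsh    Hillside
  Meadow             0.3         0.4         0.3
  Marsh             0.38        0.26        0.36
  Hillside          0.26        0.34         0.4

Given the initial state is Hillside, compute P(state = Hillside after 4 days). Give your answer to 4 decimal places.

0.3555

Propagate the distribution vector 4 days from Hillside.
After 0 days: (0.0000, 0.0000, 1.0000)
After 1 day: (0.2600, 0.3400, 0.4000)
After 2 days: (0.3112, 0.3284, 0.3604)
After 3 days: (0.3119, 0.3324, 0.3557)
After 4 days: (0.3124, 0.3321, 0.3555)
P(in Hillside after 4 days) = 0.3555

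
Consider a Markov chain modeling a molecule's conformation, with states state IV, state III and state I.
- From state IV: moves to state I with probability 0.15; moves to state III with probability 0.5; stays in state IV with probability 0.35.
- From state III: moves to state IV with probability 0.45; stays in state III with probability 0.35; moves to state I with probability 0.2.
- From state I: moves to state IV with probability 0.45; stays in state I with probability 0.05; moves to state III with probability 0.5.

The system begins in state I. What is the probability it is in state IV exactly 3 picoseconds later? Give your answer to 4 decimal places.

Propagate the distribution vector 3 picoseconds from state I.
After 0 picoseconds: (0.0000, 0.0000, 1.0000)
After 1 picosecond: (0.4500, 0.5000, 0.0500)
After 2 picoseconds: (0.4050, 0.4250, 0.1700)
After 3 picoseconds: (0.4095, 0.4363, 0.1543)
P(in state IV after 3 picoseconds) = 0.4095

0.4095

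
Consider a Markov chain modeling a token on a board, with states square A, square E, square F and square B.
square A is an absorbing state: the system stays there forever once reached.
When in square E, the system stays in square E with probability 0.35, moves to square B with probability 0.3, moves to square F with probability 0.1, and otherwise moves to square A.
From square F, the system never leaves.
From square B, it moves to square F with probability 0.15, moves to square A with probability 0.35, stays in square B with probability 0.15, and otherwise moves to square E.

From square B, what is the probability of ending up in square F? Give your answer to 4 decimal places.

0.2961

Let h(s) be the probability of absorption at square F starting from transient state s. Then h(square F) = 1 and h(square A) = 0. By first-step analysis:
h(square E) = 0.25·0 + 0.35·h(square E) + 0.1·1 + 0.3·h(square B)
h(square B) = 0.35·0 + 0.35·h(square E) + 0.15·1 + 0.15·h(square B)
Solving: h(square E) = 0.2905, h(square B) = 0.2961.
Starting from square B, the probability is 0.2961.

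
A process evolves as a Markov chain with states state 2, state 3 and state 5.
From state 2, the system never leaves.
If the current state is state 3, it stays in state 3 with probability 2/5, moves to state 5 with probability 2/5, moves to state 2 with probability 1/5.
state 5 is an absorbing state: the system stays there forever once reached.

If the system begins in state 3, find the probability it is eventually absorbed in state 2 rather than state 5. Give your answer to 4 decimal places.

0.3333

Let h(s) be the probability of absorption at state 2 starting from transient state s. Then h(state 2) = 1 and h(state 5) = 0. By first-step analysis:
h(state 3) = 0.2·1 + 0.4·h(state 3) + 0.4·0
Solving: h(state 3) = 0.3333.
Starting from state 3, the probability is 0.3333.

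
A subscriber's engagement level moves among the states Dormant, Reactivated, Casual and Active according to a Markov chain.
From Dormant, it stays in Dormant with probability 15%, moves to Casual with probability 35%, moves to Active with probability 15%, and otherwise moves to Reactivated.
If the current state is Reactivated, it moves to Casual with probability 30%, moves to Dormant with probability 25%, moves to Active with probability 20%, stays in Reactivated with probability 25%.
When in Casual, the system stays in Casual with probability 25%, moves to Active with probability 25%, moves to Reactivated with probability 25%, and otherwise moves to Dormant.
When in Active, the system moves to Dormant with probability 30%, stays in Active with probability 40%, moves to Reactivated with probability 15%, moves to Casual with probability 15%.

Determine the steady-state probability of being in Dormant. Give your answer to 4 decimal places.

Let the stationary distribution be π with π = πP and π_1 + π_2 + π_3 + π_4 = 1.
π_1 = 0.15·π_1 + 0.25·π_2 + 0.25·π_3 + 0.3·π_4
π_2 = 0.35·π_1 + 0.25·π_2 + 0.25·π_3 + 0.15·π_4
π_3 = 0.35·π_1 + 0.3·π_2 + 0.25·π_3 + 0.15·π_4
Solving with the normalization constraint gives π = (0.2387, 0.2487, 0.2612, 0.2514).
So the stationary probability of Dormant is 0.2387.

0.2387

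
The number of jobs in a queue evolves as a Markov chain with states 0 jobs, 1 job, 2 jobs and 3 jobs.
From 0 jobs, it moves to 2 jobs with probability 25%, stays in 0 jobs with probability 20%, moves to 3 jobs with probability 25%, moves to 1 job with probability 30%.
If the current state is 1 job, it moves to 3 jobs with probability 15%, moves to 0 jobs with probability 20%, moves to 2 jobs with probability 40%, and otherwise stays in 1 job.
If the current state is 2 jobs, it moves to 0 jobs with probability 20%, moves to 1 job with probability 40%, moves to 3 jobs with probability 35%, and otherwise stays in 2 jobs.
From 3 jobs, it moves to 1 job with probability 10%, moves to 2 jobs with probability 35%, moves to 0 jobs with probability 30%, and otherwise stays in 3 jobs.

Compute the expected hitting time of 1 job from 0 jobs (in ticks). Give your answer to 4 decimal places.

Let t(s) be the expected number of ticks to first reach 1 job from state s, with t(1 job) = 0. Conditioning on the first tick:
t(0 jobs) = 1 + 0.2·t(0 jobs) + 0.25·t(2 jobs) + 0.25·t(3 jobs)
t(2 jobs) = 1 + 0.2·t(0 jobs) + 0.05·t(2 jobs) + 0.35·t(3 jobs)
t(3 jobs) = 1 + 0.3·t(0 jobs) + 0.35·t(2 jobs) + 0.25·t(3 jobs)
Solving: t(0 jobs) = 3.7246, t(2 jobs) = 3.4742, t(3 jobs) = 4.4444.
Expected ticks from 0 jobs to 1 job: 3.7246.

3.7246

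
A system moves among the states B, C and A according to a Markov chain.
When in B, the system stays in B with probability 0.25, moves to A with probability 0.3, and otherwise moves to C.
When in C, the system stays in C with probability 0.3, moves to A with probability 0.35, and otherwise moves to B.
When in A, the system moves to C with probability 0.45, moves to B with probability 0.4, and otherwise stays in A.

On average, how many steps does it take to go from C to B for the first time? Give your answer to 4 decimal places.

Let t(s) be the expected number of steps to first reach B from state s, with t(B) = 0. Conditioning on the first step:
t(C) = 1 + 0.3·t(C) + 0.35·t(A)
t(A) = 1 + 0.45·t(C) + 0.15·t(A)
Solving: t(C) = 2.7429, t(A) = 2.6286.
Expected steps from C to B: 2.7429.

2.7429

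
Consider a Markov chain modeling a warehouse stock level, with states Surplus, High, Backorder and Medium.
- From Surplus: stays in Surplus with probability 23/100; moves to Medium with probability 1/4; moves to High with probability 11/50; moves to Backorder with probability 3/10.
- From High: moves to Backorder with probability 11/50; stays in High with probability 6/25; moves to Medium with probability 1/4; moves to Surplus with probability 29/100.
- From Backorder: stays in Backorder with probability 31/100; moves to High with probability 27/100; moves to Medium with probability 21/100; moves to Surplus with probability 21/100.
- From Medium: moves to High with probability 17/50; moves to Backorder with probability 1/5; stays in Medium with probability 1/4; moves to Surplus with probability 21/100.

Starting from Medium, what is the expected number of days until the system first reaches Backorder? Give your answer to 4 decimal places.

4.3591

Let t(s) be the expected number of days to first reach Backorder from state s, with t(Backorder) = 0. Conditioning on the first day:
t(Surplus) = 1 + 0.23·t(Surplus) + 0.22·t(High) + 0.25·t(Medium)
t(High) = 1 + 0.29·t(Surplus) + 0.24·t(High) + 0.25·t(Medium)
t(Medium) = 1 + 0.21·t(Surplus) + 0.34·t(High) + 0.25·t(Medium)
Solving: t(Surplus) = 3.9279, t(High) = 4.2485, t(Medium) = 4.3591.
Expected days from Medium to Backorder: 4.3591.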